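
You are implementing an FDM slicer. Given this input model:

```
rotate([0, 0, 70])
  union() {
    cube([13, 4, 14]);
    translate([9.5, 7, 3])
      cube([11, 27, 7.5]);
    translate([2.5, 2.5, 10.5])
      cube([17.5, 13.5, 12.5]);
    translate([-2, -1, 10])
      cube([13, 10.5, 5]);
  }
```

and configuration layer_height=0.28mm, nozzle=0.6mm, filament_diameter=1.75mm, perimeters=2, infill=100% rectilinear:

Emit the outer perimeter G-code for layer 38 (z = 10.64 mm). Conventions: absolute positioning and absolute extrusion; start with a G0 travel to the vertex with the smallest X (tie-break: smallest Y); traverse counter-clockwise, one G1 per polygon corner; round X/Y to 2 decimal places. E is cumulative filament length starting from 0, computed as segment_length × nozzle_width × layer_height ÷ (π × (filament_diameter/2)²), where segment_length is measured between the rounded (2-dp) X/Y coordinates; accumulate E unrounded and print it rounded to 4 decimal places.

G0 X-14.18 Y7.82 Z10.64
G1 X-8.07 Y5.60 E0.4541
G1 X-9.61 Y1.37 E0.7685
G1 X0.26 Y-2.22 E1.5020
G1 X4.70 Y9.99 E2.4095
G1 X3.76 Y10.34 E2.4796
G1 X4.45 Y12.22 E2.6194
G1 X2.10 Y13.07 E2.7940
G1 X4.49 Y19.65 E3.2830
G1 X-8.19 Y24.27 E4.2256
G1 X-14.18 Y7.82 E5.4483

At z = 10.64 mm: the cube (footprint 13×4) is included at this height; the cube at (9.5, 7) is not intersected at this z (z outside [3, 10.5]); the cube at (2.5, 2.5) is present — its section is the full 17.5×13.5 rectangle; the cube at (-2, -1) (footprint 13×10.5) is included at this height; Combining (union): the regions partially overlap (shared area 106.50 mm²), so overlapping operands fuse into one piece — 1 connected region; (whole slice rotated 70° about Z — lengths, areas and connectivity unchanged). The outline is a single polygon with 10 vertices. Extrusion per mm of travel: 0.6 × 0.28 / (π × 0.875²) = 0.069846. Accumulating E over each segment gives final E = 5.4483.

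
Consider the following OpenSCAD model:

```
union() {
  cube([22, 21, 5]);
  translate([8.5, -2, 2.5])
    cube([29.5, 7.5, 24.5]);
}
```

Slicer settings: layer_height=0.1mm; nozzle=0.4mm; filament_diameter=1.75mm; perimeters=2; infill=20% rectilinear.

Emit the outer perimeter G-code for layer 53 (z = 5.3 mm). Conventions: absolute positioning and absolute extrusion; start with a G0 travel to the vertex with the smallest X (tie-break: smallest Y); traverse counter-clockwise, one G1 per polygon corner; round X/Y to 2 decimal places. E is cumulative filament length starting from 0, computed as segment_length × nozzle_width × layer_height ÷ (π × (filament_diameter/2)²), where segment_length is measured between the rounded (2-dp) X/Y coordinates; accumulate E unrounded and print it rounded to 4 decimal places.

G0 X8.50 Y-2.00 Z5.30
G1 X38.00 Y-2.00 E0.4906
G1 X38.00 Y5.50 E0.6153
G1 X8.50 Y5.50 E1.1059
G1 X8.50 Y-2.00 E1.2306

At z = 5.3 mm: the cube is not intersected at this z (z outside [0, 5]); the 29.5×7.5 cube at (8.5, -2) contributes its full rectangle; Merging all regions: only the 29.5×7.5 cube at (8.5, -2) is present, so the union is just that shape — 1 connected region. The outline is a single polygon with 4 vertices. Extrusion per mm of travel: 0.4 × 0.1 / (π × 0.875²) = 0.016630. Accumulating E over each segment gives final E = 1.2306.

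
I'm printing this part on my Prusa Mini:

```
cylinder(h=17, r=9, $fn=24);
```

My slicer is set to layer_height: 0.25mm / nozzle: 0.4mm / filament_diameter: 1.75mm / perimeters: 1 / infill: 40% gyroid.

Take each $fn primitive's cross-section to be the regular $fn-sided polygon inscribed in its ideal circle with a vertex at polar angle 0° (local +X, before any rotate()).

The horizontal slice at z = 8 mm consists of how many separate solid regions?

At z = 8 mm: the r=9 cylinder contributes a regular 24-gon of circumradius 9. The result has 1 disconnected region.

1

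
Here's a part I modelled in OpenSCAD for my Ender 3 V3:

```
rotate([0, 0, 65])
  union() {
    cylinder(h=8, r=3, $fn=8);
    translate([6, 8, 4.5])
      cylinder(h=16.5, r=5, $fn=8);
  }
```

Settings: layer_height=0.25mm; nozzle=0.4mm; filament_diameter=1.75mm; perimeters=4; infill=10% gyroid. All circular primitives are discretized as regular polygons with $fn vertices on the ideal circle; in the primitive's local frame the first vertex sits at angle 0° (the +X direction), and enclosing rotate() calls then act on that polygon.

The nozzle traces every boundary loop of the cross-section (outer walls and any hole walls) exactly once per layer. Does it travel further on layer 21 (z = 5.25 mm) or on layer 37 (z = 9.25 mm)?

Layer 21 (z = 5.25): the r=3 cylinder contributes a regular 8-gon of circumradius 3 (perimeter = 2·8·3.000·sin(180°/8) = 18.37 mm); the r=5 cylinder at (6, 8) gives a regular 8-gon of circumradius 5 (constant along its height) (perimeter = 2·8·5.000·sin(180°/8) = 30.61 mm); Combining (union): the 2 present regions are separate (no shared area or edge), so areas and boundary lengths simply add and each stays a separate island — boundary = 48.98 mm; (rotated 65° about Z; rotation is an isometry so areas/perimeters/island counts are preserved). So its perimeter = 48.98 mm. Layer 37 (z = 9.25): the cylinder is not intersected at this z (z outside [0, 8]); the cylinder at (6, 8): section is a regular 8-gon, circumradius r=5 (perimeter = 2·8·5.000·sin(180°/8) = 30.61 mm); Merging all regions: only the r=5 cylinder at (6, 8) is present, so the union is just that shape — boundary = 30.61 mm; (whole slice rotated 65° about Z — lengths, areas and connectivity unchanged). So its perimeter = 30.61 mm. Layer 21 is larger (48.98 vs 30.61 mm).

layer 21 (z = 5.25 mm)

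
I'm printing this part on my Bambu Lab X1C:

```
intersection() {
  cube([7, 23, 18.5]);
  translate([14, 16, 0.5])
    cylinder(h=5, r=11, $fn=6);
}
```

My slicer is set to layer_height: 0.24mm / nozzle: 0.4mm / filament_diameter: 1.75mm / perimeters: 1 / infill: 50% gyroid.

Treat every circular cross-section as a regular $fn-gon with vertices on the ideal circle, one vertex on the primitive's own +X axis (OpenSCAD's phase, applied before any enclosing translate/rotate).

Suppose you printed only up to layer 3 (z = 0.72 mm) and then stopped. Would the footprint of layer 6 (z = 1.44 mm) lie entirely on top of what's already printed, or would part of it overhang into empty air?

entirely on top

Compare the two slices. At z = 0.72: the cube (footprint 7×23) is included at this height (area 161.00 mm²); the r=11 cylinder at (14, 16) contributes a regular 6-gon of circumradius 11 (area = (6/2)·11.000²·sin(360°/6) = 314.37 mm²); Keeping only the common overlap: the r=11 cylinder at (14, 16) partially overlaps the 7×23 cube; clipping to the common part keeps 27.71 mm² — area = 27.71 mm². At z = 1.44: the cube is present — its section is the full 7×23 rectangle (area 161.00 mm²); the cylinder at (14, 16): section is a regular 6-gon, circumradius r=11 (area = (6/2)·11.000²·sin(360°/6) = 314.37 mm²); Taking the intersection: the r=11 cylinder at (14, 16) partially overlaps the 7×23 cube; clipping to the common part keeps 27.71 mm² — area = 27.71 mm². Checking containment: the cross-section at z = 1.44 is a subset of the cross-section at z = 0.72.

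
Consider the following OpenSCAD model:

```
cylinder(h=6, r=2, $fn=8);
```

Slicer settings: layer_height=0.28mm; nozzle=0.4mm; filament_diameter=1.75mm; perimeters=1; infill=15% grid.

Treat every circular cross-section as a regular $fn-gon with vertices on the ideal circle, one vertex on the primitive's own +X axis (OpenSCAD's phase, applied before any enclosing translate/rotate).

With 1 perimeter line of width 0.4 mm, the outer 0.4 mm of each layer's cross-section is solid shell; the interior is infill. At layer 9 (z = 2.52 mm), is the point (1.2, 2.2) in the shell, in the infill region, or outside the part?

outside

At z = 2.52 mm: the r=2 cylinder gives a regular 8-gon of circumradius 2 (constant along its height). Overall, the cross-section is a single solid region. The nearest boundary edge runs (1.41, 1.41)→(0.00, 2.00); distance from the point to it = 0.64 mm. The point is not inside any of the regions above, so it lies outside the cross-section (0.64 mm from the nearest boundary).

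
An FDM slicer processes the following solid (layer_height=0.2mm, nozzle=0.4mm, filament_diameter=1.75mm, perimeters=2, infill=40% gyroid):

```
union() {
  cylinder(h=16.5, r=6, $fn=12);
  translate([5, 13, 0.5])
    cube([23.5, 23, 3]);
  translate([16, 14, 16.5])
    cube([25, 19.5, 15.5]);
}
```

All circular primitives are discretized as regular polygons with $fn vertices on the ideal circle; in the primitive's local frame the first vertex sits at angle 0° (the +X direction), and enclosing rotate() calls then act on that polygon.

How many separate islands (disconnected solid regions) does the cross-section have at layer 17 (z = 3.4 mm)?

2

At z = 3.4 mm: the r=6 cylinder contributes a regular 12-gon of circumradius 6; the 23.5×23 cube at (5, 13) contributes its full rectangle; the cube at (16, 14) does not reach this height (z outside [16.5, 32]); Taking the union: the 2 present regions are separate (no shared area or edge), so areas and boundary lengths simply add and each stays a separate island — 2 connected regions. Overall, the cross-section has 2 separate islands. Island count = 2.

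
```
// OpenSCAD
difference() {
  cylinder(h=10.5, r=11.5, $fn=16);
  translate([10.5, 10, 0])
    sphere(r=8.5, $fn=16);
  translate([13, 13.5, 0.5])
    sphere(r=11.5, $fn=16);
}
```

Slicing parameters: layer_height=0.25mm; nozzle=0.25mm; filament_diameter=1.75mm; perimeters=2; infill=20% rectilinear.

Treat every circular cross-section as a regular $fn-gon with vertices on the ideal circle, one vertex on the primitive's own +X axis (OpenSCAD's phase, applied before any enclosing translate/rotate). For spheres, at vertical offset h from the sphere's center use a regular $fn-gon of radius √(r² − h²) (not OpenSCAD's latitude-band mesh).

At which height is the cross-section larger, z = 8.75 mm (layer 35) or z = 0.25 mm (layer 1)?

Layer 35 (z = 8.75): the r=11.5 cylinder contributes a regular 16-gon of circumradius 11.5 (area = (16/2)·11.500²·sin(360°/16) = 404.88 mm²); the sphere at (10.5, 10) is absent (|z−center|=8.750 > r=8.5); the r=11.5 sphere at (13, 13.5) contributes a regular 16-gon of circumradius √(11.5²−8.25²) = 8.012 (area = (16/2)·8.012²·sin(360°/16) = 196.51 mm²); Subtracting the remaining from the first: starting from the r=11.5 cylinder (404.88 mm²), the r=11.5 sphere at (13, 13.5) partially overlaps it — only the 1.49 mm² overlap (of its 196.51 mm²) is removed, clipping the outline — area = 403.39 mm². So its area = 403.39 mm². Layer 1 (z = 0.25): the r=11.5 cylinder gives a regular 16-gon of circumradius 11.5 (constant along its height) (area = (16/2)·11.500²·sin(360°/16) = 404.88 mm²); the r=8.5 sphere at (10.5, 10) contributes a regular 16-gon of circumradius √(8.5²−0.25²) = 8.496 (area = (16/2)·8.496²·sin(360°/16) = 221.00 mm²); the r=11.5 sphere at (13, 13.5) contributes a regular 16-gon of circumradius √(11.5²−0.25²) = 11.497 (area = (16/2)·11.497²·sin(360°/16) = 404.69 mm²); After the difference (first − rest): starting from the r=11.5 cylinder (404.88 mm²), the r=8.5 sphere at (10.5, 10) partially overlaps it — only the 47.42 mm² overlap (of its 221.00 mm²) is removed, clipping the outline; the r=11.5 sphere at (13, 13.5) partially overlaps it — only the 0.07 mm² overlap (of its 404.69 mm²) is removed, clipping the outline — area = 357.39 mm². So its area = 357.39 mm². Layer 35 is larger (403.39 vs 357.39 mm²).

layer 35 (z = 8.75 mm)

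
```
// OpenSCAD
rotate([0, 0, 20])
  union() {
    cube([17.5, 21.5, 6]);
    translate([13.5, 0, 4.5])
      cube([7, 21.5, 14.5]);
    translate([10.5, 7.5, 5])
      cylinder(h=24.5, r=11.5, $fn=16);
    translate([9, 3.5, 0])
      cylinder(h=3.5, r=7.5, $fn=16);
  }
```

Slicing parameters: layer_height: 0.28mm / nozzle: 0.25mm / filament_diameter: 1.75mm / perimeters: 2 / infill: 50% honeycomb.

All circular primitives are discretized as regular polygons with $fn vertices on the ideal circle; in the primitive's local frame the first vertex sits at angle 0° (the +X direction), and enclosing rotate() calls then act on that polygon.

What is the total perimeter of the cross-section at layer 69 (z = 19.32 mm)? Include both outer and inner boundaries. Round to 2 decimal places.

71.79 mm

At z = 19.32 mm: the cube is not intersected at this z (z outside [0, 6]); the cube at (13.5, 0) is not intersected at this z (z outside [4.5, 19]); the cylinder at (10.5, 7.5): section is a regular 16-gon, circumradius r=11.5 (perimeter = 2·16·11.500·sin(180°/16) = 71.79 mm); the cylinder at (9, 3.5) is absent (z outside [0, 3.5]); Merging all regions: only the r=11.5 cylinder at (10.5, 7.5) is present, so the union is just that shape — boundary = 71.79 mm; (rotated 20° about Z; rotation is an isometry so areas/perimeters/island counts are preserved). Overall, the cross-section is a single solid region. Total boundary length (outer) = 71.79 mm.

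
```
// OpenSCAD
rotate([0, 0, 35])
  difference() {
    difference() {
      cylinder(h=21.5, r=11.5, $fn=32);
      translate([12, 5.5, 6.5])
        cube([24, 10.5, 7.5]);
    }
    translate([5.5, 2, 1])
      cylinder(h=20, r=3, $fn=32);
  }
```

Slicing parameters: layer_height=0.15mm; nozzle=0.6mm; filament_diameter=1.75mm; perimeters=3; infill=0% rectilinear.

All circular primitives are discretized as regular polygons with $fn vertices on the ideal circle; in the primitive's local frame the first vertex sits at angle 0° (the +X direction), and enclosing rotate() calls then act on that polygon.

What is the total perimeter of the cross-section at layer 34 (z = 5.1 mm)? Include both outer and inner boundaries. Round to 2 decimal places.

90.96 mm

At z = 5.1 mm: the r=11.5 cylinder gives a regular 32-gon of circumradius 11.5 (constant along its height) (perimeter = 2·32·11.500·sin(180°/32) = 72.14 mm); the cube at (12, 5.5) is absent (z outside [6.5, 14]); Taking the first minus the rest: none of the subtracted shapes is present at this height, so the r=11.5 cylinder is unchanged — boundary = 72.14 mm; the r=3 cylinder at (5.5, 2) gives a regular 32-gon of circumradius 3 (constant along its height) (perimeter = 2·32·3.000·sin(180°/32) = 18.82 mm); After the difference (first − rest): starting from the result so far, the r=3 cylinder at (5.5, 2) lies wholly inside it (removes its full 28.09 mm² and its 18.82 mm outline becomes a hole wall) — boundary (outer + 1 inner loop) = 90.96 mm; (whole slice rotated 35° about Z — lengths, areas and connectivity unchanged). Overall, the cross-section is one region with 1 hole. Total boundary length (outer + inner) = 90.96 mm.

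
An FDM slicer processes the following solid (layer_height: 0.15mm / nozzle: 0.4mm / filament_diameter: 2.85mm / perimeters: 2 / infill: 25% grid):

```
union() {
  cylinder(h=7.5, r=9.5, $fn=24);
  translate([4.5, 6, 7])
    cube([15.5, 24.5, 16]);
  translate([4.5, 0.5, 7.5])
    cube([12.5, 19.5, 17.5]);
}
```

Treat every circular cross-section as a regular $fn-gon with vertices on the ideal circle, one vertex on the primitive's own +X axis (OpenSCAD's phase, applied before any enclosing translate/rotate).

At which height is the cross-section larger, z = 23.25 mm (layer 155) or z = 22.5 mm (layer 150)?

Layer 155 (z = 23.25): the cylinder is absent (z outside [0, 7.5]); the cube at (4.5, 6) does not reach this height (z outside [7, 23]); the cube at (4.5, 0.5) is present — its section is the full 12.5×19.5 rectangle (area 243.75 mm²); Merging all regions: only the 12.5×19.5 cube at (4.5, 0.5) is present, so the union is just that shape — area = 243.75 mm². So its area = 243.75 mm². Layer 150 (z = 22.5): the cylinder is not intersected at this z (z outside [0, 7.5]); the cube at (4.5, 6) (footprint 15.5×24.5) is included at this height (area 379.75 mm²); the cube at (4.5, 0.5) is present — its section is the full 12.5×19.5 rectangle (area 243.75 mm²); Taking the union: the regions partially overlap — summed areas 623.50 mm² minus the doubly-counted overlap 175.00 mm² gives 448.50 mm² — area = 448.50 mm². So its area = 448.50 mm². Layer 150 is larger (448.50 vs 243.75 mm²).

layer 150 (z = 22.5 mm)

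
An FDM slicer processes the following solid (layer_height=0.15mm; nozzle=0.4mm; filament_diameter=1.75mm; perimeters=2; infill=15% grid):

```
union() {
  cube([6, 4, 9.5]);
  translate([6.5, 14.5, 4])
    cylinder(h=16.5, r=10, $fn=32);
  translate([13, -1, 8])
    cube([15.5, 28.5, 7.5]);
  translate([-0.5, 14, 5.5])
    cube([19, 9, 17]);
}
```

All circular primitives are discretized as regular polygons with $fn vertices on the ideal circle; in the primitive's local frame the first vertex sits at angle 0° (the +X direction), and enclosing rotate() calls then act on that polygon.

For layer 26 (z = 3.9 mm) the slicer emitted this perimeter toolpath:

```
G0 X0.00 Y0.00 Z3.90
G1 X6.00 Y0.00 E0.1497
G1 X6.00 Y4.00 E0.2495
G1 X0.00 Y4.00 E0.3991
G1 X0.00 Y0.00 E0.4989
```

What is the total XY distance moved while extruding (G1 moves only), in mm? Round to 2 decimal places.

Sum the Euclidean lengths of each G1 segment: total = 20.00 mm.

20.00 mm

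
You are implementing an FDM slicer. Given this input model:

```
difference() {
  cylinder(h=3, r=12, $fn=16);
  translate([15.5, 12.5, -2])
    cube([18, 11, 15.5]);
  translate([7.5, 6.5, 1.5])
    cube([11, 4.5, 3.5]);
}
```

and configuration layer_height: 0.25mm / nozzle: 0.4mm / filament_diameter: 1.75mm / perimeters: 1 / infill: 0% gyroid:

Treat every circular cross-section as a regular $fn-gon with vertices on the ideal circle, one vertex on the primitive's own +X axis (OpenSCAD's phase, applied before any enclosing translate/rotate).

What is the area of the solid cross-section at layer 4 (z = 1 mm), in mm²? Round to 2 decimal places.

440.85 mm²

At z = 1 mm: the r=12 cylinder contributes a regular 16-gon of circumradius 12 (area = (16/2)·12.000²·sin(360°/16) = 440.85 mm²); the cube at (15.5, 12.5) (footprint 18×11) is included at this height (area 198.00 mm²); the cube at (7.5, 6.5) is absent (z outside [1.5, 5]); Taking the first minus the rest: starting from the r=12 cylinder (440.85 mm²), the 18×11 cube at (15.5, 12.5) misses the remaining region (no effect) — area = 440.85 mm². Overall, the cross-section is a single solid region. Net area = 440.85 mm².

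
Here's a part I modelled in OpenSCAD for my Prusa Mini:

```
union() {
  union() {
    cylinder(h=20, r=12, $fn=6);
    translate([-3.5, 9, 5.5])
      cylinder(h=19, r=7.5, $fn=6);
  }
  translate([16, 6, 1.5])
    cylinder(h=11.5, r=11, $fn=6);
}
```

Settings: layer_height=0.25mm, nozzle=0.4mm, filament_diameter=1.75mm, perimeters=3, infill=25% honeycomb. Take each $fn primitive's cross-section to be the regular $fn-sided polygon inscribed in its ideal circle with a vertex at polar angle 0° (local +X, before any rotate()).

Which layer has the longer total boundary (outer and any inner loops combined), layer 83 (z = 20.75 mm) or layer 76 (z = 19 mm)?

layer 76 (z = 19 mm)

Layer 83 (z = 20.75): the cylinder is absent (z outside [0, 20]); the cylinder at (-3.5, 9): section is a regular 6-gon, circumradius r=7.5 (perimeter = 2·6·7.500·sin(180°/6) = 45.00 mm); Merging all regions: only the r=7.5 cylinder at (-3.5, 9) is present, so the union is just that shape — boundary = 45.00 mm; the cylinder at (16, 6) is absent (z outside [1.5, 13]); Merging all regions: only the result so far is present, so the union is just that shape — boundary = 45.00 mm. So its perimeter = 45.00 mm. Layer 76 (z = 19): the r=12 cylinder contributes a regular 6-gon of circumradius 12 (perimeter = 2·6·12.000·sin(180°/6) = 72.00 mm); the cylinder at (-3.5, 9): section is a regular 6-gon, circumradius r=7.5 (perimeter = 2·6·7.500·sin(180°/6) = 45.00 mm); Combining (union): the regions partially overlap (shared area 79.37 mm²), so the edge portions inside another operand are dropped and the merged outline is re-measured after clipping — boundary = 82.09 mm; the cylinder at (16, 6) does not reach this height (z outside [1.5, 13]); Taking the union: only that combined region is present, so the union is just that shape — boundary = 82.09 mm. So its perimeter = 82.09 mm. Layer 76 is larger (82.09 vs 45.00 mm).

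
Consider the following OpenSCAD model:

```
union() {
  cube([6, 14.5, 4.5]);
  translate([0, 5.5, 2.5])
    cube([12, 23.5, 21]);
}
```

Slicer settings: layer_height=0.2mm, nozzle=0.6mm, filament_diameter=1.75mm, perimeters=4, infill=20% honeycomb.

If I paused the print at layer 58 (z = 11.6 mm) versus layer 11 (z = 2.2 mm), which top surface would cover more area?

layer 58 (z = 11.6 mm)

Layer 58 (z = 11.6): the cube is not intersected at this z (z outside [0, 4.5]); the cube at (0, 5.5) is present — its section is the full 12×23.5 rectangle (area 282.00 mm²); Combining (union): only the 12×23.5 cube at (0, 5.5) is present, so the union is just that shape — area = 282.00 mm². So its area = 282.00 mm². Layer 11 (z = 2.2): the cube (footprint 6×14.5) is included at this height (area 87.00 mm²); the cube at (0, 5.5) is not intersected at this z (z outside [2.5, 23.5]); Merging all regions: only the 6×14.5 cube is present, so the union is just that shape — area = 87.00 mm². So its area = 87.00 mm². Layer 58 is larger (282.00 vs 87.00 mm²).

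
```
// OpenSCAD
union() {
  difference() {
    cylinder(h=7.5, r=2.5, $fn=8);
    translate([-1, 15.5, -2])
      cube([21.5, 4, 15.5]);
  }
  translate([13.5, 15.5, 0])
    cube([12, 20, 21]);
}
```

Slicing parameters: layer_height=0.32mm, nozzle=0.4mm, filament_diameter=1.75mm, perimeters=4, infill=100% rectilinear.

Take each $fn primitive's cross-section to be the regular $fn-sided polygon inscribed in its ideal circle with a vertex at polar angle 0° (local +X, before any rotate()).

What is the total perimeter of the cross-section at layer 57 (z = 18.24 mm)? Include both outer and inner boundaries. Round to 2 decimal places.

64.00 mm

At z = 18.24 mm: the cylinder is not intersected at this z (z outside [0, 7.5]); the cube at (-1, 15.5) does not reach this height (z outside [-2, 13.5]); Subtracting the remaining from the first: the first operand is absent here, so nothing remains; the cube at (13.5, 15.5) is present — its section is the full 12×20 rectangle (perimeter 64.00 mm); Taking the union: only the 12×20 cube at (13.5, 15.5) is present, so the union is just that shape — boundary = 64.00 mm. Overall, the cross-section is a single solid region. Total boundary length (outer) = 64.00 mm.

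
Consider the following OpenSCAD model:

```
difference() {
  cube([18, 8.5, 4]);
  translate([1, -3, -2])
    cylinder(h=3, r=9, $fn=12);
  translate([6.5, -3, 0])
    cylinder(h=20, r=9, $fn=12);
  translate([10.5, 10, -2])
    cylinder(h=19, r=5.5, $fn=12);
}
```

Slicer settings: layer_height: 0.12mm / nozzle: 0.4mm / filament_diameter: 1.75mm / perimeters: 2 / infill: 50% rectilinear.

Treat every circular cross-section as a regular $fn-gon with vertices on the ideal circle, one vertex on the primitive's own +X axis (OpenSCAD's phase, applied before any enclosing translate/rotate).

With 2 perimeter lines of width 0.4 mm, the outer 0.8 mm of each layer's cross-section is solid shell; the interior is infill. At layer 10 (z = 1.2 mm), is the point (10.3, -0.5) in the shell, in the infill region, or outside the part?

outside

At z = 1.2 mm: the cube (footprint 18×8.5) is included at this height; the cylinder at (1, -3) is absent (z outside [-2, 1]); the r=9 cylinder at (6.5, -3) gives a regular 12-gon of circumradius 9 (constant along its height); the cylinder at (10.5, 10): section is a regular 12-gon, circumradius r=5.5; Taking the first minus the rest: starting from the 18×8.5 cube, the r=9 cylinder at (6.5, -3) partially overlaps it — only the 66.83 mm² overlap (of its 243.00 mm²) is removed, clipping the outline; the r=5.5 cylinder at (10.5, 10) partially overlaps it — only the 28.02 mm² overlap (of its 90.75 mm²) is removed, clipping the outline — 2 connected regions. Overall, the cross-section has 2 separate islands. The nearest boundary edge runs (14.29, 1.50)→(11.13, 4.67); distance from the point to it = 4.24 mm. The point is not inside any of the regions above, so it lies outside the cross-section (4.24 mm from the nearest boundary).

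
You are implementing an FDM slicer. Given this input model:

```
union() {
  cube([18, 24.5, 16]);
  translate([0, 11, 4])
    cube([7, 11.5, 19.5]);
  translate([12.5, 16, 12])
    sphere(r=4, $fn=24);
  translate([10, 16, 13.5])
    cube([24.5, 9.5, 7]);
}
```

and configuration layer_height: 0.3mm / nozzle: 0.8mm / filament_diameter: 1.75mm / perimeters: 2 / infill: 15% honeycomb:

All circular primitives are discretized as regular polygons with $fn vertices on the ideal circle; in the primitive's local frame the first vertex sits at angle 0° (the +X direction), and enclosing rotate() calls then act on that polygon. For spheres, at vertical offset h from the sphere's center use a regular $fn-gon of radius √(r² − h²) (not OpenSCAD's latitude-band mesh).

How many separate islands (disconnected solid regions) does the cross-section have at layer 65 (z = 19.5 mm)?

At z = 19.5 mm: the cube is absent (z outside [0, 16]); the cube at (0, 11) is present — its section is the full 7×11.5 rectangle; the sphere at (12.5, 16) is not intersected at this z (|z−center|=7.500 > r=4); the 24.5×9.5 cube at (10, 16) contributes its full rectangle; Combining (union): the 2 present regions are separate (no shared area or edge), so areas and boundary lengths simply add and each stays a separate island — 2 connected regions. Overall, the cross-section has 2 separate islands. Island count = 2.

2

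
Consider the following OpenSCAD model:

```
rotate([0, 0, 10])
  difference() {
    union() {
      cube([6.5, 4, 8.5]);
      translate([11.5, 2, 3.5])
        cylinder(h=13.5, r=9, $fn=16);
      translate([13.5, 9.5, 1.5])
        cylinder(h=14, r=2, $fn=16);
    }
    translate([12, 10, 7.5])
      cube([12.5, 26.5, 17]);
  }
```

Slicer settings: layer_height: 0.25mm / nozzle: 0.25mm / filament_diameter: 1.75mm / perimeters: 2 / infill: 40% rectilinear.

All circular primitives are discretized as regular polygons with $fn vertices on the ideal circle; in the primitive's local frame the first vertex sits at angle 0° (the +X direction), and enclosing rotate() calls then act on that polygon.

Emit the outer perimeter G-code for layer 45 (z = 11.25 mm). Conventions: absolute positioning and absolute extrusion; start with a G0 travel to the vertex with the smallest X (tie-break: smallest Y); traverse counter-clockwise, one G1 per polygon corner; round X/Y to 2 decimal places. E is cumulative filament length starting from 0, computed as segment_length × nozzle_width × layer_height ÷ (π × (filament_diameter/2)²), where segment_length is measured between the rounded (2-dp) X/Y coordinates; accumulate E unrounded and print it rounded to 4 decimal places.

At z = 11.25 mm: the cube is not intersected at this z (z outside [0, 8.5]); the r=9 cylinder at (11.5, 2) gives a regular 16-gon of circumradius 9 (constant along its height); the r=2 cylinder at (13.5, 9.5) gives a regular 16-gon of circumradius 2 (constant along its height); Combining (union): the regions partially overlap (shared area 10.12 mm²), so overlapping operands fuse into one piece — 1 connected region; the cube at (12, 10) is present — its section is the full 12.5×26.5 rectangle; Subtracting the remaining from the first: starting from that combined region, the 12.5×26.5 cube at (12, 10) partially overlaps it — only the 3.99 mm² overlap (of its 331.25 mm²) is removed, clipping the outline — 1 connected region; (whole slice rotated 10° about Z — lengths, areas and connectivity unchanged). The outline is a single polygon with 18 vertices. Extrusion per mm of travel: 0.25 × 0.25 / (π × 0.875²) = 0.025984. Accumulating E over each segment gives final E = 1.4793.

G0 X2.11 Y2.40 Z11.25
G1 X3.39 Y-0.87 E0.0912
G1 X5.82 Y-3.41 E0.1826
G1 X9.03 Y-4.82 E0.2737
G1 X12.54 Y-4.90 E0.3649
G1 X15.81 Y-3.62 E0.4562
G1 X18.35 Y-1.20 E0.5473
G1 X19.76 Y2.02 E0.6387
G1 X19.84 Y5.53 E0.7299
G1 X18.57 Y8.80 E0.8210
G1 X16.14 Y11.34 E0.9124
G1 X13.44 Y12.52 E0.9890
G1 X10.08 Y11.93 E1.0776
G1 X9.92 Y12.82 E1.1011
G1 X9.42 Y12.83 E1.1141
G1 X6.14 Y11.56 E1.2055
G1 X3.61 Y9.13 E1.2966
G1 X2.19 Y5.91 E1.3881
G1 X2.11 Y2.40 E1.4793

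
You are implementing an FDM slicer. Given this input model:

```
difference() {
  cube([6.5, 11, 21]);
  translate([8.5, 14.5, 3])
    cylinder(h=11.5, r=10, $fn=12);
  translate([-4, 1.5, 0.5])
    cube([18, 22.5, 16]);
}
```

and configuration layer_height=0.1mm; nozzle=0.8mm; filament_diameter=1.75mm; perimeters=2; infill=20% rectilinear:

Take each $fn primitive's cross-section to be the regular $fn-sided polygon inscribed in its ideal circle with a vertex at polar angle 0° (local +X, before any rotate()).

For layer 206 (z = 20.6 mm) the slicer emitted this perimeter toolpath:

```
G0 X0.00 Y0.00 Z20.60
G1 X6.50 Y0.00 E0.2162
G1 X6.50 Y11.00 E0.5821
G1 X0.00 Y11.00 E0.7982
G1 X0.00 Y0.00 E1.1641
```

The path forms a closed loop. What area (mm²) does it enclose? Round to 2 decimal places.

Apply the shoelace formula to the sequence of (X, Y) vertices; enclosed area = 71.50 mm².

71.50 mm²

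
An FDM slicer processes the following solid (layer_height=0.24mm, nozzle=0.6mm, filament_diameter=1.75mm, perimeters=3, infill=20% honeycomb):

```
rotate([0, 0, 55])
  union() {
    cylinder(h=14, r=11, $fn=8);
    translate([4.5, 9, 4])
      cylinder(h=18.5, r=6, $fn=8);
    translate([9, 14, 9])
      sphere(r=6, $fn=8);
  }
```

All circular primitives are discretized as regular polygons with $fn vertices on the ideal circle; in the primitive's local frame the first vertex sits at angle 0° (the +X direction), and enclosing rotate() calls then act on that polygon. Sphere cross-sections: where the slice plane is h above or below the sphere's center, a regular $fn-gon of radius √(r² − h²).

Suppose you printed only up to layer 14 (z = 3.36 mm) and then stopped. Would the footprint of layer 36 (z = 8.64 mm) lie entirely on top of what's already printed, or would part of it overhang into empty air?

part overhangs

Compare the two slices. At z = 3.36: the cylinder: section is a regular 8-gon, circumradius r=11 (area = (8/2)·11.000²·sin(360°/8) = 342.24 mm²); the cylinder at (4.5, 9) does not reach this height (z outside [4, 22.5]); the sphere at (9, 14): section is a regular 8-gon, circumradius = √(r²−h²) = √(6²−5.64²) = 2.047 (area = (8/2)·2.047²·sin(360°/8) = 11.85 mm²); Combining (union): the 2 present regions are separate (no shared area or edge), so areas and boundary lengths simply add and each stays a separate island — area = 354.09 mm²; (rotated 55° about Z; rotation is an isometry so areas/perimeters/island counts are preserved). At z = 8.64: the cylinder: section is a regular 8-gon, circumradius r=11 (area = (8/2)·11.000²·sin(360°/8) = 342.24 mm²); the r=6 cylinder at (4.5, 9) gives a regular 8-gon of circumradius 6 (constant along its height) (area = (8/2)·6.000²·sin(360°/8) = 101.82 mm²); the sphere at (9, 14): section is a regular 8-gon, circumradius = √(r²−h²) = √(6²−0.36²) = 5.989 (area = (8/2)·5.989²·sin(360°/8) = 101.46 mm²); Taking the union: the regions partially overlap — summed areas 545.52 mm² minus the doubly-counted overlap 80.31 mm² gives 465.21 mm² — area = 465.21 mm²; (rotated 55° about Z; rotation is an isometry so areas/perimeters/island counts are preserved). Checking containment: at z = 8.64 the cross-section extends beyond the z = 3.36 cross-section by about 111.11 mm².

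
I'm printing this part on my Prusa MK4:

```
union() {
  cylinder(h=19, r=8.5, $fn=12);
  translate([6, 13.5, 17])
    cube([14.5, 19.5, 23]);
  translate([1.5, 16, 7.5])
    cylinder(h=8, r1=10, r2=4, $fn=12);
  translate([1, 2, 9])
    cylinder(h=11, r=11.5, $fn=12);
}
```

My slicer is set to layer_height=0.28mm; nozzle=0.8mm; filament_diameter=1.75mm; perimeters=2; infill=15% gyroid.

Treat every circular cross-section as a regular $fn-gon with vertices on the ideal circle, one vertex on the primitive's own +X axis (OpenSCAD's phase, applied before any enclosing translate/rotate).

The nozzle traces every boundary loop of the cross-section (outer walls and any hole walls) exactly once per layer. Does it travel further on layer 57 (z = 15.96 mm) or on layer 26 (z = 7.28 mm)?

layer 57 (z = 15.96 mm)

Layer 57 (z = 15.96): the r=8.5 cylinder contributes a regular 12-gon of circumradius 8.5 (perimeter = 2·12·8.500·sin(180°/12) = 52.80 mm); the cube at (6, 13.5) is absent (z outside [17, 40]); the cone at (1.5, 16) is not intersected at this z (z outside [7.5, 15.5]); the cylinder at (1, 2): section is a regular 12-gon, circumradius r=11.5 (perimeter = 2·12·11.500·sin(180°/12) = 71.43 mm); Merging all regions: the r=8.5 cylinder lies entirely inside the r=11.5 cylinder at (1, 2), so the union is just the r=11.5 cylinder at (1, 2) — boundary = 71.43 mm. So its perimeter = 71.43 mm. Layer 26 (z = 7.28): the cylinder: section is a regular 12-gon, circumradius r=8.5 (perimeter = 2·12·8.500·sin(180°/12) = 52.80 mm); the cube at (6, 13.5) is not intersected at this z (z outside [17, 40]); the cone at (1.5, 16) is not intersected at this z (z outside [7.5, 15.5]); the cylinder at (1, 2) does not reach this height (z outside [9, 20]); Merging all regions: only the r=8.5 cylinder is present, so the union is just that shape — boundary = 52.80 mm. So its perimeter = 52.80 mm. Layer 57 is larger (71.43 vs 52.80 mm).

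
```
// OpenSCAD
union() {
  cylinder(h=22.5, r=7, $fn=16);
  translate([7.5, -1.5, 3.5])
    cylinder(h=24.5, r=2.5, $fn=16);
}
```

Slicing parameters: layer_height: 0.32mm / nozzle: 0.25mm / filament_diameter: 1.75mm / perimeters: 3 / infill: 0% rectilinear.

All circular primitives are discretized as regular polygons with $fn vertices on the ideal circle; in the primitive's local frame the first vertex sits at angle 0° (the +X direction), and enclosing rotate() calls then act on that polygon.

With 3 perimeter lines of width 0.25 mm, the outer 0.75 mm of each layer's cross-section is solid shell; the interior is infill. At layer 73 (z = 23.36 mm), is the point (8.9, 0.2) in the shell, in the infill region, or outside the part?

At z = 23.36 mm: the cylinder is absent (z outside [0, 22.5]); the r=2.5 cylinder at (7.5, -1.5) contributes a regular 16-gon of circumradius 2.5; Combining (union): only the r=2.5 cylinder at (7.5, -1.5) is present, so the union is just that shape — 1 connected region. Overall, the cross-section is a single solid region. The nearest boundary edge runs (9.27, 0.27)→(8.46, 0.81); distance from the point to it = 0.26 mm. The point is inside the cross-section, 0.26 mm from the nearest boundary — within the 0.75 mm shell band (3 × 0.25).

shell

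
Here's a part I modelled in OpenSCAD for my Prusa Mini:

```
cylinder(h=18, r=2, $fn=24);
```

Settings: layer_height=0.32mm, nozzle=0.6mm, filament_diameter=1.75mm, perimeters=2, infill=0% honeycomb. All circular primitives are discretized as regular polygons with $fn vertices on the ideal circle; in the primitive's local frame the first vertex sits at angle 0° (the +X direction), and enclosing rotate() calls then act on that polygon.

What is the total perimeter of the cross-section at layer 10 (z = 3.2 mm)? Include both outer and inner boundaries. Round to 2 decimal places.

12.53 mm

At z = 3.2 mm: the r=2 cylinder gives a regular 24-gon of circumradius 2 (constant along its height) (perimeter = 2·24·2.000·sin(180°/24) = 12.53 mm). Overall, the cross-section is a single solid region. Total boundary length (outer) = 12.53 mm.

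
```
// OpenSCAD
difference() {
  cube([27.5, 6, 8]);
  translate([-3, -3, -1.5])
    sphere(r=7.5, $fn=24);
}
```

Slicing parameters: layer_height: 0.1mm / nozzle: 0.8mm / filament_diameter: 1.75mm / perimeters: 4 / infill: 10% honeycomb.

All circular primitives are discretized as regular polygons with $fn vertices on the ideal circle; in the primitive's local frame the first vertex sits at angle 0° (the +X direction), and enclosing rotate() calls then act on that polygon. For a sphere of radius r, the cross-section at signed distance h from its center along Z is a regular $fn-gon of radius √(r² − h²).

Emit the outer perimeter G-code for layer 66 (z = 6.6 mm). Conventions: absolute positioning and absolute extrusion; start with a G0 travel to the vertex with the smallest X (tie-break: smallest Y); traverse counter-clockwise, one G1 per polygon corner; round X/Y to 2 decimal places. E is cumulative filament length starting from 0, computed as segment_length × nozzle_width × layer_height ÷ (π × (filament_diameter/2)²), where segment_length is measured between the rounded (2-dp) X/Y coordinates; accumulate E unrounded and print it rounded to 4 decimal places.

At z = 6.6 mm: the 27.5×6 cube contributes its full rectangle; the sphere at (-3, -3) is absent (|z−center|=8.100 > r=7.5); After the difference (first − rest): none of the subtracted shapes is present at this height, so the 27.5×6 cube is unchanged — 1 connected region. The outline is a single polygon with 4 vertices. Extrusion per mm of travel: 0.8 × 0.1 / (π × 0.875²) = 0.033260. Accumulating E over each segment gives final E = 2.2284.

G0 X0.00 Y0.00 Z6.60
G1 X27.50 Y0.00 E0.9147
G1 X27.50 Y6.00 E1.1142
G1 X0.00 Y6.00 E2.0289
G1 X0.00 Y0.00 E2.2284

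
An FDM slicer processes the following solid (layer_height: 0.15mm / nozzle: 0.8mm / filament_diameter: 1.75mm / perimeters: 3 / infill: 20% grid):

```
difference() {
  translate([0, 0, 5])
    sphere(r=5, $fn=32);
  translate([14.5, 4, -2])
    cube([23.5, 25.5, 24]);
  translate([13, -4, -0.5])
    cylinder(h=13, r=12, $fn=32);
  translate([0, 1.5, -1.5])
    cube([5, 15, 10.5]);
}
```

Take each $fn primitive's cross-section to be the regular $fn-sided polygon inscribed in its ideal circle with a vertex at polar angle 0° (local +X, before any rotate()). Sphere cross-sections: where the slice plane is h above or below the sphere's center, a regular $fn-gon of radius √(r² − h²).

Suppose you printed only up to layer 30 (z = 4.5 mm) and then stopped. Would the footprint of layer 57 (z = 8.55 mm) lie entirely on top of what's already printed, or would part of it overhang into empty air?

Compare the two slices. At z = 4.5: the r=5 sphere contributes a regular 32-gon of circumradius √(5²−0.5²) = 4.975 (area = (32/2)·4.975²·sin(360°/32) = 77.26 mm²); the cube at (14.5, 4) is present — its section is the full 23.5×25.5 rectangle (area 599.25 mm²); the r=12 cylinder at (13, -4) contributes a regular 32-gon of circumradius 12 (area = (32/2)·12.000²·sin(360°/32) = 449.49 mm²); the 5×15 cube at (0, 1.5) contributes its full rectangle (area 75.00 mm²); Taking the first minus the rest: starting from the r=5 sphere (77.26 mm²), the 23.5×25.5 cube at (14.5, 4) misses the remaining region (no effect); the r=12 cylinder at (13, -4) partially overlaps it — only the 20.07 mm² overlap (of its 449.49 mm²) is removed, clipping the outline; the 5×15 cube at (0, 1.5) partially overlaps it — only the 9.49 mm² overlap (of its 75.00 mm²) is removed, clipping the outline — area = 47.70 mm². At z = 8.55: the r=5 sphere slices to a regular 32-gon of circumradius 3.521 (√(r²−h²) with h=3.55 from center) (area = (32/2)·3.521²·sin(360°/32) = 38.70 mm²); the cube at (14.5, 4) is present — its section is the full 23.5×25.5 rectangle (area 599.25 mm²); the r=12 cylinder at (13, -4) gives a regular 32-gon of circumradius 12 (constant along its height) (area = (32/2)·12.000²·sin(360°/32) = 449.49 mm²); the cube at (0, 1.5) is present — its section is the full 5×15 rectangle (area 75.00 mm²); Taking the first minus the rest: starting from the r=5 sphere (38.70 mm²), the 23.5×25.5 cube at (14.5, 4) misses the remaining region (no effect); the r=12 cylinder at (13, -4) partially overlaps it — only the 7.50 mm² overlap (of its 449.49 mm²) is removed, clipping the outline; the 5×15 cube at (0, 1.5) partially overlaps it — only the 4.30 mm² overlap (of its 75.00 mm²) is removed, clipping the outline — area = 26.90 mm². Checking containment: the cross-section at z = 8.55 is a subset of the cross-section at z = 4.5.

entirely on top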